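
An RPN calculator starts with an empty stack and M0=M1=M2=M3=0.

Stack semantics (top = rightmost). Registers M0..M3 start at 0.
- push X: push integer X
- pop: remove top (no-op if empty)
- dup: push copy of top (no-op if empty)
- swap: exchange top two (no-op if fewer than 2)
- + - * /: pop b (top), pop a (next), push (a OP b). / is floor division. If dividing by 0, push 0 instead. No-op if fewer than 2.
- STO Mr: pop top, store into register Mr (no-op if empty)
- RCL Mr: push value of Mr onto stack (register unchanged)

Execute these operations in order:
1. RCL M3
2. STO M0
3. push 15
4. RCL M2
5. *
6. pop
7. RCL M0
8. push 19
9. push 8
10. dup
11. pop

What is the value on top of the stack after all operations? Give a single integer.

Answer: 8

Derivation:
After op 1 (RCL M3): stack=[0] mem=[0,0,0,0]
After op 2 (STO M0): stack=[empty] mem=[0,0,0,0]
After op 3 (push 15): stack=[15] mem=[0,0,0,0]
After op 4 (RCL M2): stack=[15,0] mem=[0,0,0,0]
After op 5 (*): stack=[0] mem=[0,0,0,0]
After op 6 (pop): stack=[empty] mem=[0,0,0,0]
After op 7 (RCL M0): stack=[0] mem=[0,0,0,0]
After op 8 (push 19): stack=[0,19] mem=[0,0,0,0]
After op 9 (push 8): stack=[0,19,8] mem=[0,0,0,0]
After op 10 (dup): stack=[0,19,8,8] mem=[0,0,0,0]
After op 11 (pop): stack=[0,19,8] mem=[0,0,0,0]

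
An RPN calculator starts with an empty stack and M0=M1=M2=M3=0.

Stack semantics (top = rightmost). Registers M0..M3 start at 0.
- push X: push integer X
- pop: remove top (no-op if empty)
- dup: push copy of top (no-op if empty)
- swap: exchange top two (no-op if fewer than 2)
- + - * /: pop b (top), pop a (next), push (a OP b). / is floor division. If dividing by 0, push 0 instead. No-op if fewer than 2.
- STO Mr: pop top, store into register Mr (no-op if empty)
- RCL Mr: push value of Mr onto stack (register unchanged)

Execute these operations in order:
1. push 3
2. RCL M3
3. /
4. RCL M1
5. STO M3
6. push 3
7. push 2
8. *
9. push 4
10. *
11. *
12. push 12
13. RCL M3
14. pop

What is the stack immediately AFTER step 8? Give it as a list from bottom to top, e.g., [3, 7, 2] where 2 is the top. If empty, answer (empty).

After op 1 (push 3): stack=[3] mem=[0,0,0,0]
After op 2 (RCL M3): stack=[3,0] mem=[0,0,0,0]
After op 3 (/): stack=[0] mem=[0,0,0,0]
After op 4 (RCL M1): stack=[0,0] mem=[0,0,0,0]
After op 5 (STO M3): stack=[0] mem=[0,0,0,0]
After op 6 (push 3): stack=[0,3] mem=[0,0,0,0]
After op 7 (push 2): stack=[0,3,2] mem=[0,0,0,0]
After op 8 (*): stack=[0,6] mem=[0,0,0,0]

[0, 6]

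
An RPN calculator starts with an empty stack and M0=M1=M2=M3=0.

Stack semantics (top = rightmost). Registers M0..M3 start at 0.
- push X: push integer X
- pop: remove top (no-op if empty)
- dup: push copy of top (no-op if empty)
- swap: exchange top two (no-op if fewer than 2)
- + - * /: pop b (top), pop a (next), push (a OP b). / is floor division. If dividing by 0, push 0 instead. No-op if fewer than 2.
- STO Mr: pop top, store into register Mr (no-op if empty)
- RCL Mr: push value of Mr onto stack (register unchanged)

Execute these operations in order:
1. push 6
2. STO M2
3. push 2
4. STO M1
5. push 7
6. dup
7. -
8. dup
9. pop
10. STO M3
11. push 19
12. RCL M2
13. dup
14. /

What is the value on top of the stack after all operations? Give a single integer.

Answer: 1

Derivation:
After op 1 (push 6): stack=[6] mem=[0,0,0,0]
After op 2 (STO M2): stack=[empty] mem=[0,0,6,0]
After op 3 (push 2): stack=[2] mem=[0,0,6,0]
After op 4 (STO M1): stack=[empty] mem=[0,2,6,0]
After op 5 (push 7): stack=[7] mem=[0,2,6,0]
After op 6 (dup): stack=[7,7] mem=[0,2,6,0]
After op 7 (-): stack=[0] mem=[0,2,6,0]
After op 8 (dup): stack=[0,0] mem=[0,2,6,0]
After op 9 (pop): stack=[0] mem=[0,2,6,0]
After op 10 (STO M3): stack=[empty] mem=[0,2,6,0]
After op 11 (push 19): stack=[19] mem=[0,2,6,0]
After op 12 (RCL M2): stack=[19,6] mem=[0,2,6,0]
After op 13 (dup): stack=[19,6,6] mem=[0,2,6,0]
After op 14 (/): stack=[19,1] mem=[0,2,6,0]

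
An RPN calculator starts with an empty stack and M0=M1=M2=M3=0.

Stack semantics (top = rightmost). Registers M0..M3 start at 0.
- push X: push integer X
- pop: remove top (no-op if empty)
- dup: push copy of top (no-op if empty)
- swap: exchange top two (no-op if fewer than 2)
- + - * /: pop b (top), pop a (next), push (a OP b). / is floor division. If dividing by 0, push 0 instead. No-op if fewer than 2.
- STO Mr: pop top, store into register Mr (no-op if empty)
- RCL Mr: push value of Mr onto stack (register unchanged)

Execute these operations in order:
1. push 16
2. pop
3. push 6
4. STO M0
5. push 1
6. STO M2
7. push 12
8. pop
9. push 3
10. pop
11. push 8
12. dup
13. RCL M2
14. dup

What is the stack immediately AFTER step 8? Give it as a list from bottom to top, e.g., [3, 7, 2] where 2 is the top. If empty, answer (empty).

After op 1 (push 16): stack=[16] mem=[0,0,0,0]
After op 2 (pop): stack=[empty] mem=[0,0,0,0]
After op 3 (push 6): stack=[6] mem=[0,0,0,0]
After op 4 (STO M0): stack=[empty] mem=[6,0,0,0]
After op 5 (push 1): stack=[1] mem=[6,0,0,0]
After op 6 (STO M2): stack=[empty] mem=[6,0,1,0]
After op 7 (push 12): stack=[12] mem=[6,0,1,0]
After op 8 (pop): stack=[empty] mem=[6,0,1,0]

(empty)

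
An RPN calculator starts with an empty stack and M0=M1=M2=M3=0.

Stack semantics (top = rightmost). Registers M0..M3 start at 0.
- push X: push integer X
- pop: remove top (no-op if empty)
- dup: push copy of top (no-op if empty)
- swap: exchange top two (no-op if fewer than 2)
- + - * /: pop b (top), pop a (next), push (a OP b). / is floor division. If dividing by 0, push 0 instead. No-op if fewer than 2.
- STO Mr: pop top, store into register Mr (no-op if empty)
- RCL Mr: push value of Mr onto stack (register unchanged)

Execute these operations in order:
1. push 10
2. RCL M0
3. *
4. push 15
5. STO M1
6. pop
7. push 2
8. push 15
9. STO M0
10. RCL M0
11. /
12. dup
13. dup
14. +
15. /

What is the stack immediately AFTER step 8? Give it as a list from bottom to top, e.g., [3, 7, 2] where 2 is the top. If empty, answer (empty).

After op 1 (push 10): stack=[10] mem=[0,0,0,0]
After op 2 (RCL M0): stack=[10,0] mem=[0,0,0,0]
After op 3 (*): stack=[0] mem=[0,0,0,0]
After op 4 (push 15): stack=[0,15] mem=[0,0,0,0]
After op 5 (STO M1): stack=[0] mem=[0,15,0,0]
After op 6 (pop): stack=[empty] mem=[0,15,0,0]
After op 7 (push 2): stack=[2] mem=[0,15,0,0]
After op 8 (push 15): stack=[2,15] mem=[0,15,0,0]

[2, 15]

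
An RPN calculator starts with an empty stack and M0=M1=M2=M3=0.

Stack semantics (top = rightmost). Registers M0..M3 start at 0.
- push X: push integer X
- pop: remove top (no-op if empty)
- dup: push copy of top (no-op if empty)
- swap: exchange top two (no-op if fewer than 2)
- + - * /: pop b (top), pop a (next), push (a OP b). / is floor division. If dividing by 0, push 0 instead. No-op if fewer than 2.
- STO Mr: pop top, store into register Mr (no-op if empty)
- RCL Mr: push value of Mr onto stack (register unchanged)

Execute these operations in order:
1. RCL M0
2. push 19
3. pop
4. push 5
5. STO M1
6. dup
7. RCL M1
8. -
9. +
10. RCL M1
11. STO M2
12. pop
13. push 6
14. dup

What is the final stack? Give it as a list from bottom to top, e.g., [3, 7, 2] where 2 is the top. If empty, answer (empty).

After op 1 (RCL M0): stack=[0] mem=[0,0,0,0]
After op 2 (push 19): stack=[0,19] mem=[0,0,0,0]
After op 3 (pop): stack=[0] mem=[0,0,0,0]
After op 4 (push 5): stack=[0,5] mem=[0,0,0,0]
After op 5 (STO M1): stack=[0] mem=[0,5,0,0]
After op 6 (dup): stack=[0,0] mem=[0,5,0,0]
After op 7 (RCL M1): stack=[0,0,5] mem=[0,5,0,0]
After op 8 (-): stack=[0,-5] mem=[0,5,0,0]
After op 9 (+): stack=[-5] mem=[0,5,0,0]
After op 10 (RCL M1): stack=[-5,5] mem=[0,5,0,0]
After op 11 (STO M2): stack=[-5] mem=[0,5,5,0]
After op 12 (pop): stack=[empty] mem=[0,5,5,0]
After op 13 (push 6): stack=[6] mem=[0,5,5,0]
After op 14 (dup): stack=[6,6] mem=[0,5,5,0]

Answer: [6, 6]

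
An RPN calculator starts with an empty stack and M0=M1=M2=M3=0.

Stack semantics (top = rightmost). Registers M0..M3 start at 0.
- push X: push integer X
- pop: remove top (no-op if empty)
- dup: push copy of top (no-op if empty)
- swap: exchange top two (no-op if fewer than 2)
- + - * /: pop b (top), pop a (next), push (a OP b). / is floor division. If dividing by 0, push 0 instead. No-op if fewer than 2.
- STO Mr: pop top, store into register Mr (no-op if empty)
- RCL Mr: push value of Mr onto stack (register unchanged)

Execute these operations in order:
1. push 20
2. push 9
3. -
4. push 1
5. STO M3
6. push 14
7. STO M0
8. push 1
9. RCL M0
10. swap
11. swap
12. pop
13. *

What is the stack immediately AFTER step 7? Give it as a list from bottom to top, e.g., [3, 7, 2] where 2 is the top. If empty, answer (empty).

After op 1 (push 20): stack=[20] mem=[0,0,0,0]
After op 2 (push 9): stack=[20,9] mem=[0,0,0,0]
After op 3 (-): stack=[11] mem=[0,0,0,0]
After op 4 (push 1): stack=[11,1] mem=[0,0,0,0]
After op 5 (STO M3): stack=[11] mem=[0,0,0,1]
After op 6 (push 14): stack=[11,14] mem=[0,0,0,1]
After op 7 (STO M0): stack=[11] mem=[14,0,0,1]

[11]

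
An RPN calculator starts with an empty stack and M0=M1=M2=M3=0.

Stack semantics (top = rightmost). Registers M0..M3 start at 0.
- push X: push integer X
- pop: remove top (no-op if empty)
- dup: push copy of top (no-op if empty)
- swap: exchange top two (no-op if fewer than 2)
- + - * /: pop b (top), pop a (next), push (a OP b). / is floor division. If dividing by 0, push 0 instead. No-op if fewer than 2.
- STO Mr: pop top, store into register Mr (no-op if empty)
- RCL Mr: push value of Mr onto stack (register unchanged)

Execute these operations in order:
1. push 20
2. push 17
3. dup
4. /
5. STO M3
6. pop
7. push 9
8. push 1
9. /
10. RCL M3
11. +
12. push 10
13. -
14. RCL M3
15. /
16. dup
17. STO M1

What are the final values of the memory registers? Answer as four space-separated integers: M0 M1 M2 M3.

After op 1 (push 20): stack=[20] mem=[0,0,0,0]
After op 2 (push 17): stack=[20,17] mem=[0,0,0,0]
After op 3 (dup): stack=[20,17,17] mem=[0,0,0,0]
After op 4 (/): stack=[20,1] mem=[0,0,0,0]
After op 5 (STO M3): stack=[20] mem=[0,0,0,1]
After op 6 (pop): stack=[empty] mem=[0,0,0,1]
After op 7 (push 9): stack=[9] mem=[0,0,0,1]
After op 8 (push 1): stack=[9,1] mem=[0,0,0,1]
After op 9 (/): stack=[9] mem=[0,0,0,1]
After op 10 (RCL M3): stack=[9,1] mem=[0,0,0,1]
After op 11 (+): stack=[10] mem=[0,0,0,1]
After op 12 (push 10): stack=[10,10] mem=[0,0,0,1]
After op 13 (-): stack=[0] mem=[0,0,0,1]
After op 14 (RCL M3): stack=[0,1] mem=[0,0,0,1]
After op 15 (/): stack=[0] mem=[0,0,0,1]
After op 16 (dup): stack=[0,0] mem=[0,0,0,1]
After op 17 (STO M1): stack=[0] mem=[0,0,0,1]

Answer: 0 0 0 1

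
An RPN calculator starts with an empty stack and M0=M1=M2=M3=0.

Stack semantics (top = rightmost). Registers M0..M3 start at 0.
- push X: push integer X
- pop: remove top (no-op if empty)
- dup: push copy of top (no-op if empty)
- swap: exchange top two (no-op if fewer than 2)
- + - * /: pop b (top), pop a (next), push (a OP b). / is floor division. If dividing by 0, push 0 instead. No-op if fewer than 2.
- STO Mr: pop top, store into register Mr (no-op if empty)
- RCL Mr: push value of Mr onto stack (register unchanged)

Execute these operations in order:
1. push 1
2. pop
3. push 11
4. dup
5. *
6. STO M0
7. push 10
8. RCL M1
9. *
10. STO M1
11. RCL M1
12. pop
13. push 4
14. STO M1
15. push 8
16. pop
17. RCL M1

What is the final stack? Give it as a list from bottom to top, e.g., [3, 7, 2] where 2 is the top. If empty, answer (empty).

Answer: [4]

Derivation:
After op 1 (push 1): stack=[1] mem=[0,0,0,0]
After op 2 (pop): stack=[empty] mem=[0,0,0,0]
After op 3 (push 11): stack=[11] mem=[0,0,0,0]
After op 4 (dup): stack=[11,11] mem=[0,0,0,0]
After op 5 (*): stack=[121] mem=[0,0,0,0]
After op 6 (STO M0): stack=[empty] mem=[121,0,0,0]
After op 7 (push 10): stack=[10] mem=[121,0,0,0]
After op 8 (RCL M1): stack=[10,0] mem=[121,0,0,0]
After op 9 (*): stack=[0] mem=[121,0,0,0]
After op 10 (STO M1): stack=[empty] mem=[121,0,0,0]
After op 11 (RCL M1): stack=[0] mem=[121,0,0,0]
After op 12 (pop): stack=[empty] mem=[121,0,0,0]
After op 13 (push 4): stack=[4] mem=[121,0,0,0]
After op 14 (STO M1): stack=[empty] mem=[121,4,0,0]
After op 15 (push 8): stack=[8] mem=[121,4,0,0]
After op 16 (pop): stack=[empty] mem=[121,4,0,0]
After op 17 (RCL M1): stack=[4] mem=[121,4,0,0]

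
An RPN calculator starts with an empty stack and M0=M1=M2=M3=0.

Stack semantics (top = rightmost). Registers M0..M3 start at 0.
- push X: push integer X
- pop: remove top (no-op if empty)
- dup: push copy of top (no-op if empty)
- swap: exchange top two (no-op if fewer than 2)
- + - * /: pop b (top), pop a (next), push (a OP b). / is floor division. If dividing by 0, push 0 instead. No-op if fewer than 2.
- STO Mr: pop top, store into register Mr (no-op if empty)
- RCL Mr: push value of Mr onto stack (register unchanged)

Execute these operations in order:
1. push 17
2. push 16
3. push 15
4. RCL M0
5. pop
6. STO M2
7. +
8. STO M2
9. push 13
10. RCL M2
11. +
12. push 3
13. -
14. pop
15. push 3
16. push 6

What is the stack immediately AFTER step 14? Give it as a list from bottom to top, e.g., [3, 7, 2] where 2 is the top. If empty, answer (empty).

After op 1 (push 17): stack=[17] mem=[0,0,0,0]
After op 2 (push 16): stack=[17,16] mem=[0,0,0,0]
After op 3 (push 15): stack=[17,16,15] mem=[0,0,0,0]
After op 4 (RCL M0): stack=[17,16,15,0] mem=[0,0,0,0]
After op 5 (pop): stack=[17,16,15] mem=[0,0,0,0]
After op 6 (STO M2): stack=[17,16] mem=[0,0,15,0]
After op 7 (+): stack=[33] mem=[0,0,15,0]
After op 8 (STO M2): stack=[empty] mem=[0,0,33,0]
After op 9 (push 13): stack=[13] mem=[0,0,33,0]
After op 10 (RCL M2): stack=[13,33] mem=[0,0,33,0]
After op 11 (+): stack=[46] mem=[0,0,33,0]
After op 12 (push 3): stack=[46,3] mem=[0,0,33,0]
After op 13 (-): stack=[43] mem=[0,0,33,0]
After op 14 (pop): stack=[empty] mem=[0,0,33,0]

(empty)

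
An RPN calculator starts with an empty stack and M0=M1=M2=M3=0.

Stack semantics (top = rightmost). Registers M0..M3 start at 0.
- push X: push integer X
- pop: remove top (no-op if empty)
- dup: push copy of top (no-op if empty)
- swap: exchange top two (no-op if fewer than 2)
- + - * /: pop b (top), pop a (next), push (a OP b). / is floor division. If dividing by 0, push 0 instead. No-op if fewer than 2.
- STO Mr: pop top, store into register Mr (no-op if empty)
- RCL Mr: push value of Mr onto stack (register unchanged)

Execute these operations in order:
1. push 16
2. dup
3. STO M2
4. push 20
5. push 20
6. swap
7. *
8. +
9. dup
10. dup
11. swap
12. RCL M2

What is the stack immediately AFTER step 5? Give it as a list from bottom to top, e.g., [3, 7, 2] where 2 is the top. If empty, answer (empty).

After op 1 (push 16): stack=[16] mem=[0,0,0,0]
After op 2 (dup): stack=[16,16] mem=[0,0,0,0]
After op 3 (STO M2): stack=[16] mem=[0,0,16,0]
After op 4 (push 20): stack=[16,20] mem=[0,0,16,0]
After op 5 (push 20): stack=[16,20,20] mem=[0,0,16,0]

[16, 20, 20]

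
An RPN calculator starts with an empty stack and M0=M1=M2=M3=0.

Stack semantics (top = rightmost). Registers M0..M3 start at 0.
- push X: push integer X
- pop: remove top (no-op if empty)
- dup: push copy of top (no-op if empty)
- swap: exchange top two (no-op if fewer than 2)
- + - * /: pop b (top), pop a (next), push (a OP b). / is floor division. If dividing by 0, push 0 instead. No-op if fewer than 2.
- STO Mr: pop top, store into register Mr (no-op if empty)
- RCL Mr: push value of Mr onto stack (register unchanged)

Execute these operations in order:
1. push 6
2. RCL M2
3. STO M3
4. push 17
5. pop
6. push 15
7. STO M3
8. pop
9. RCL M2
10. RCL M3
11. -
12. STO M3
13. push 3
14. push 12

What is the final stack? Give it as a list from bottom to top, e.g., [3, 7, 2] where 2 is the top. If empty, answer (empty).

Answer: [3, 12]

Derivation:
After op 1 (push 6): stack=[6] mem=[0,0,0,0]
After op 2 (RCL M2): stack=[6,0] mem=[0,0,0,0]
After op 3 (STO M3): stack=[6] mem=[0,0,0,0]
After op 4 (push 17): stack=[6,17] mem=[0,0,0,0]
After op 5 (pop): stack=[6] mem=[0,0,0,0]
After op 6 (push 15): stack=[6,15] mem=[0,0,0,0]
After op 7 (STO M3): stack=[6] mem=[0,0,0,15]
After op 8 (pop): stack=[empty] mem=[0,0,0,15]
After op 9 (RCL M2): stack=[0] mem=[0,0,0,15]
After op 10 (RCL M3): stack=[0,15] mem=[0,0,0,15]
After op 11 (-): stack=[-15] mem=[0,0,0,15]
After op 12 (STO M3): stack=[empty] mem=[0,0,0,-15]
After op 13 (push 3): stack=[3] mem=[0,0,0,-15]
After op 14 (push 12): stack=[3,12] mem=[0,0,0,-15]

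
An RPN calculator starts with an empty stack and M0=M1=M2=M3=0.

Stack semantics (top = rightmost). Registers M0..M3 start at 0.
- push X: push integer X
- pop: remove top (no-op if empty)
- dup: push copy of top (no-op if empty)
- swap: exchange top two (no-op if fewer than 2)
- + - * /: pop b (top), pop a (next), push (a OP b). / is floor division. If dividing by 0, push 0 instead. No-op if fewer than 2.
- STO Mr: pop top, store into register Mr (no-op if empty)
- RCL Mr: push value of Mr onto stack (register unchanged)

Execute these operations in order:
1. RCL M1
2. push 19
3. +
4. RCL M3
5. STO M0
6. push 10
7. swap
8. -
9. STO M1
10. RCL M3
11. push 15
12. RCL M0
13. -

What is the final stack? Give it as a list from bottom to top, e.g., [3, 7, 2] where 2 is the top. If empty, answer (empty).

Answer: [0, 15]

Derivation:
After op 1 (RCL M1): stack=[0] mem=[0,0,0,0]
After op 2 (push 19): stack=[0,19] mem=[0,0,0,0]
After op 3 (+): stack=[19] mem=[0,0,0,0]
After op 4 (RCL M3): stack=[19,0] mem=[0,0,0,0]
After op 5 (STO M0): stack=[19] mem=[0,0,0,0]
After op 6 (push 10): stack=[19,10] mem=[0,0,0,0]
After op 7 (swap): stack=[10,19] mem=[0,0,0,0]
After op 8 (-): stack=[-9] mem=[0,0,0,0]
After op 9 (STO M1): stack=[empty] mem=[0,-9,0,0]
After op 10 (RCL M3): stack=[0] mem=[0,-9,0,0]
After op 11 (push 15): stack=[0,15] mem=[0,-9,0,0]
After op 12 (RCL M0): stack=[0,15,0] mem=[0,-9,0,0]
After op 13 (-): stack=[0,15] mem=[0,-9,0,0]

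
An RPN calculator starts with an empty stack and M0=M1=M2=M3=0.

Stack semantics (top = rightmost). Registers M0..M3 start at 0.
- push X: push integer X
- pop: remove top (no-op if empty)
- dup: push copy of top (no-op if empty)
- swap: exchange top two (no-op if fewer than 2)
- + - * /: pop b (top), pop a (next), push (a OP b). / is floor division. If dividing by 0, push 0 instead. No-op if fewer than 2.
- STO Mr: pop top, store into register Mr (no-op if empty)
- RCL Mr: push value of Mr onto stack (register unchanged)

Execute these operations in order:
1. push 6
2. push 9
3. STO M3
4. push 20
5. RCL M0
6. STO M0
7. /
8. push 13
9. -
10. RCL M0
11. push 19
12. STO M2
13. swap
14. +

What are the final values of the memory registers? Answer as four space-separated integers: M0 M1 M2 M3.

Answer: 0 0 19 9

Derivation:
After op 1 (push 6): stack=[6] mem=[0,0,0,0]
After op 2 (push 9): stack=[6,9] mem=[0,0,0,0]
After op 3 (STO M3): stack=[6] mem=[0,0,0,9]
After op 4 (push 20): stack=[6,20] mem=[0,0,0,9]
After op 5 (RCL M0): stack=[6,20,0] mem=[0,0,0,9]
After op 6 (STO M0): stack=[6,20] mem=[0,0,0,9]
After op 7 (/): stack=[0] mem=[0,0,0,9]
After op 8 (push 13): stack=[0,13] mem=[0,0,0,9]
After op 9 (-): stack=[-13] mem=[0,0,0,9]
After op 10 (RCL M0): stack=[-13,0] mem=[0,0,0,9]
After op 11 (push 19): stack=[-13,0,19] mem=[0,0,0,9]
After op 12 (STO M2): stack=[-13,0] mem=[0,0,19,9]
After op 13 (swap): stack=[0,-13] mem=[0,0,19,9]
After op 14 (+): stack=[-13] mem=[0,0,19,9]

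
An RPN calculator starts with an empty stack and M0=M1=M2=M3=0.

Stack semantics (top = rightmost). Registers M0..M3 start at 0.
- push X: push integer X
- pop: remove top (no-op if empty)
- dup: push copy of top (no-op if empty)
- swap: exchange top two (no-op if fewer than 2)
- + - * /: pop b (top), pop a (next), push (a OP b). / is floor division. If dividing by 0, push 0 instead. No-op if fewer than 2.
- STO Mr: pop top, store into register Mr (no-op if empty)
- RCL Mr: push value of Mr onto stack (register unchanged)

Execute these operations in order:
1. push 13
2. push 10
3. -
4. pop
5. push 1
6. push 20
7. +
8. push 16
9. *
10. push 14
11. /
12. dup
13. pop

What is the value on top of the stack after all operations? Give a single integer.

Answer: 24

Derivation:
After op 1 (push 13): stack=[13] mem=[0,0,0,0]
After op 2 (push 10): stack=[13,10] mem=[0,0,0,0]
After op 3 (-): stack=[3] mem=[0,0,0,0]
After op 4 (pop): stack=[empty] mem=[0,0,0,0]
After op 5 (push 1): stack=[1] mem=[0,0,0,0]
After op 6 (push 20): stack=[1,20] mem=[0,0,0,0]
After op 7 (+): stack=[21] mem=[0,0,0,0]
After op 8 (push 16): stack=[21,16] mem=[0,0,0,0]
After op 9 (*): stack=[336] mem=[0,0,0,0]
After op 10 (push 14): stack=[336,14] mem=[0,0,0,0]
After op 11 (/): stack=[24] mem=[0,0,0,0]
After op 12 (dup): stack=[24,24] mem=[0,0,0,0]
After op 13 (pop): stack=[24] mem=[0,0,0,0]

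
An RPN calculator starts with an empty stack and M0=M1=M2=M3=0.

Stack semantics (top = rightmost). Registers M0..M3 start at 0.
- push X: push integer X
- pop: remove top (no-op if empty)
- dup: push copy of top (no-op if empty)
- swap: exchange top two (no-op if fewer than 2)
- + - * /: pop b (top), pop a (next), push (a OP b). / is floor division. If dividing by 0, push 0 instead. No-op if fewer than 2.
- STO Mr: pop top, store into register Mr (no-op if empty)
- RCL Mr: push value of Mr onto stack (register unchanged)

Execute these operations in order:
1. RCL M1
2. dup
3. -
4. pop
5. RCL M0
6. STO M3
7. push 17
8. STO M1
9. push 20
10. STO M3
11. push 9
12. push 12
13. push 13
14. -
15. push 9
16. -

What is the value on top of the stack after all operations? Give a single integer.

Answer: -10

Derivation:
After op 1 (RCL M1): stack=[0] mem=[0,0,0,0]
After op 2 (dup): stack=[0,0] mem=[0,0,0,0]
After op 3 (-): stack=[0] mem=[0,0,0,0]
After op 4 (pop): stack=[empty] mem=[0,0,0,0]
After op 5 (RCL M0): stack=[0] mem=[0,0,0,0]
After op 6 (STO M3): stack=[empty] mem=[0,0,0,0]
After op 7 (push 17): stack=[17] mem=[0,0,0,0]
After op 8 (STO M1): stack=[empty] mem=[0,17,0,0]
After op 9 (push 20): stack=[20] mem=[0,17,0,0]
After op 10 (STO M3): stack=[empty] mem=[0,17,0,20]
After op 11 (push 9): stack=[9] mem=[0,17,0,20]
After op 12 (push 12): stack=[9,12] mem=[0,17,0,20]
After op 13 (push 13): stack=[9,12,13] mem=[0,17,0,20]
After op 14 (-): stack=[9,-1] mem=[0,17,0,20]
After op 15 (push 9): stack=[9,-1,9] mem=[0,17,0,20]
After op 16 (-): stack=[9,-10] mem=[0,17,0,20]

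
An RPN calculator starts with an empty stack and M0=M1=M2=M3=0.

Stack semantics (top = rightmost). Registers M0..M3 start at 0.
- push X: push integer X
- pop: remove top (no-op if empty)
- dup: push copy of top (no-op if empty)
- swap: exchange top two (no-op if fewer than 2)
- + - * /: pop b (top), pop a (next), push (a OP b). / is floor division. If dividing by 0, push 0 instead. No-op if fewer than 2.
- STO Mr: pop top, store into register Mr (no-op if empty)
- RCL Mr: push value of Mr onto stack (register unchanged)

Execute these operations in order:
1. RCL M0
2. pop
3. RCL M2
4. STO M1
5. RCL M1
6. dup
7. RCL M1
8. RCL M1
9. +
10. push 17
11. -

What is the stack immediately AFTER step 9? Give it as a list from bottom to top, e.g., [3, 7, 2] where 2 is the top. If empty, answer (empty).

After op 1 (RCL M0): stack=[0] mem=[0,0,0,0]
After op 2 (pop): stack=[empty] mem=[0,0,0,0]
After op 3 (RCL M2): stack=[0] mem=[0,0,0,0]
After op 4 (STO M1): stack=[empty] mem=[0,0,0,0]
After op 5 (RCL M1): stack=[0] mem=[0,0,0,0]
After op 6 (dup): stack=[0,0] mem=[0,0,0,0]
After op 7 (RCL M1): stack=[0,0,0] mem=[0,0,0,0]
After op 8 (RCL M1): stack=[0,0,0,0] mem=[0,0,0,0]
After op 9 (+): stack=[0,0,0] mem=[0,0,0,0]

[0, 0, 0]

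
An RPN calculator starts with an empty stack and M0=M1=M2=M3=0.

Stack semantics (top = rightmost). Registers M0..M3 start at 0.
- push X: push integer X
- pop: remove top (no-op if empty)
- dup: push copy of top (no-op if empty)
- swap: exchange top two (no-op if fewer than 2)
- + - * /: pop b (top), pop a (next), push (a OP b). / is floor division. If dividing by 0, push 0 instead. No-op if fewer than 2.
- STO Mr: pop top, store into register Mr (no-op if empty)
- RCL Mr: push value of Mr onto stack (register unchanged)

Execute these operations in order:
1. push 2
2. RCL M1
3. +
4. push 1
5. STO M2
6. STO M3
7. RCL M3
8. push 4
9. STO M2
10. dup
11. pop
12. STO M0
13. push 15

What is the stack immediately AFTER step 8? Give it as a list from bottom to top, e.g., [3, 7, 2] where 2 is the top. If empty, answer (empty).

After op 1 (push 2): stack=[2] mem=[0,0,0,0]
After op 2 (RCL M1): stack=[2,0] mem=[0,0,0,0]
After op 3 (+): stack=[2] mem=[0,0,0,0]
After op 4 (push 1): stack=[2,1] mem=[0,0,0,0]
After op 5 (STO M2): stack=[2] mem=[0,0,1,0]
After op 6 (STO M3): stack=[empty] mem=[0,0,1,2]
After op 7 (RCL M3): stack=[2] mem=[0,0,1,2]
After op 8 (push 4): stack=[2,4] mem=[0,0,1,2]

[2, 4]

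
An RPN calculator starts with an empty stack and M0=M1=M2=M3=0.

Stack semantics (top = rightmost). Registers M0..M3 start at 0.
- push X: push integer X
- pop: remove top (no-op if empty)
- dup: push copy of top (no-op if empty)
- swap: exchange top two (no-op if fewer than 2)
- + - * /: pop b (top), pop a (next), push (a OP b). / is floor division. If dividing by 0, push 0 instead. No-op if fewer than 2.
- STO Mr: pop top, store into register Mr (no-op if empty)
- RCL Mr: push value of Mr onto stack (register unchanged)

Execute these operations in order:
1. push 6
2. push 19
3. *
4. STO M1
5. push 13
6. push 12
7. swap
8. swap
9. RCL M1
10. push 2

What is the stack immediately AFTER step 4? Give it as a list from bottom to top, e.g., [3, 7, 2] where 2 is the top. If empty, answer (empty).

After op 1 (push 6): stack=[6] mem=[0,0,0,0]
After op 2 (push 19): stack=[6,19] mem=[0,0,0,0]
After op 3 (*): stack=[114] mem=[0,0,0,0]
After op 4 (STO M1): stack=[empty] mem=[0,114,0,0]

(empty)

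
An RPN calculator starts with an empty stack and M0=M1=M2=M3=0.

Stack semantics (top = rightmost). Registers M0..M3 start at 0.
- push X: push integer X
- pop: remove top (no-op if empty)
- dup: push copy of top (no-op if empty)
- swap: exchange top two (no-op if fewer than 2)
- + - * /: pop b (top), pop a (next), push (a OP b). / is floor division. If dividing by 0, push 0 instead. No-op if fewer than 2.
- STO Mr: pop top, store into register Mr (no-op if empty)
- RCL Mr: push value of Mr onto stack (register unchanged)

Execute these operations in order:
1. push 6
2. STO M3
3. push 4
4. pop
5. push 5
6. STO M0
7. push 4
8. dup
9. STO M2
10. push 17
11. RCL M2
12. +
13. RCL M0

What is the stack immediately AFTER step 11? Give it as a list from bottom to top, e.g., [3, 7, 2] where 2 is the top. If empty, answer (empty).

After op 1 (push 6): stack=[6] mem=[0,0,0,0]
After op 2 (STO M3): stack=[empty] mem=[0,0,0,6]
After op 3 (push 4): stack=[4] mem=[0,0,0,6]
After op 4 (pop): stack=[empty] mem=[0,0,0,6]
After op 5 (push 5): stack=[5] mem=[0,0,0,6]
After op 6 (STO M0): stack=[empty] mem=[5,0,0,6]
After op 7 (push 4): stack=[4] mem=[5,0,0,6]
After op 8 (dup): stack=[4,4] mem=[5,0,0,6]
After op 9 (STO M2): stack=[4] mem=[5,0,4,6]
After op 10 (push 17): stack=[4,17] mem=[5,0,4,6]
After op 11 (RCL M2): stack=[4,17,4] mem=[5,0,4,6]

[4, 17, 4]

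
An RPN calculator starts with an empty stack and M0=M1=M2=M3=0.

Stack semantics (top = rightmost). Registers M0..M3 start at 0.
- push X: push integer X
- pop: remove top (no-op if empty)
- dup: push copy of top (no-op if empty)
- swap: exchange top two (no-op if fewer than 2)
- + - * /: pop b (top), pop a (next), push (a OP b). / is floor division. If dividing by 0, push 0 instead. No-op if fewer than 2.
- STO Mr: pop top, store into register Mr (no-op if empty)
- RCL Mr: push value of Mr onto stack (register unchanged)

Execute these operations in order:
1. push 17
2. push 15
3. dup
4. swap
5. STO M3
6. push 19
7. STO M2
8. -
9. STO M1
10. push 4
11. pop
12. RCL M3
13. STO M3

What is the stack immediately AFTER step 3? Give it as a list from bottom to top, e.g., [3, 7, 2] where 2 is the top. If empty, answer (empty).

After op 1 (push 17): stack=[17] mem=[0,0,0,0]
After op 2 (push 15): stack=[17,15] mem=[0,0,0,0]
After op 3 (dup): stack=[17,15,15] mem=[0,0,0,0]

[17, 15, 15]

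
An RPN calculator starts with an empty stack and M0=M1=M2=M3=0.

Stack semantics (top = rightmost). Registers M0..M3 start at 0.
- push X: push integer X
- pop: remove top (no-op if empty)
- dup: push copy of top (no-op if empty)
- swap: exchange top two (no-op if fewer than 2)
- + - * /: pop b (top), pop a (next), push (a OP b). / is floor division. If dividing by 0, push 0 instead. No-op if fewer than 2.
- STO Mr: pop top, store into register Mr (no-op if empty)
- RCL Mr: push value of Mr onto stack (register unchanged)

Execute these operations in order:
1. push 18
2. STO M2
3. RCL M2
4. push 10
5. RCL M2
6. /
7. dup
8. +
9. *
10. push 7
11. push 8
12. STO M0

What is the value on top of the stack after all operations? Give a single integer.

After op 1 (push 18): stack=[18] mem=[0,0,0,0]
After op 2 (STO M2): stack=[empty] mem=[0,0,18,0]
After op 3 (RCL M2): stack=[18] mem=[0,0,18,0]
After op 4 (push 10): stack=[18,10] mem=[0,0,18,0]
After op 5 (RCL M2): stack=[18,10,18] mem=[0,0,18,0]
After op 6 (/): stack=[18,0] mem=[0,0,18,0]
After op 7 (dup): stack=[18,0,0] mem=[0,0,18,0]
After op 8 (+): stack=[18,0] mem=[0,0,18,0]
After op 9 (*): stack=[0] mem=[0,0,18,0]
After op 10 (push 7): stack=[0,7] mem=[0,0,18,0]
After op 11 (push 8): stack=[0,7,8] mem=[0,0,18,0]
After op 12 (STO M0): stack=[0,7] mem=[8,0,18,0]

Answer: 7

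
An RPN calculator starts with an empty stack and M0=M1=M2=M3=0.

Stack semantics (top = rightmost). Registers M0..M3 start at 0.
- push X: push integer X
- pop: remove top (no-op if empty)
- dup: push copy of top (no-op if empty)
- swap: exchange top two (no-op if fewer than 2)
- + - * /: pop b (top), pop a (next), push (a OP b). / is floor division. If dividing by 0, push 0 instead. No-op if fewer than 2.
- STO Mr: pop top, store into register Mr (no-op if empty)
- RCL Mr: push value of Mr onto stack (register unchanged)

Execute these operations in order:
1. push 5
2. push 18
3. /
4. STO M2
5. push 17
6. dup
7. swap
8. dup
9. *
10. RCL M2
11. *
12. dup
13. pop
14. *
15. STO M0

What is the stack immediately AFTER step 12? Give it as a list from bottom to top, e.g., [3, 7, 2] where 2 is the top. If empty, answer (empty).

After op 1 (push 5): stack=[5] mem=[0,0,0,0]
After op 2 (push 18): stack=[5,18] mem=[0,0,0,0]
After op 3 (/): stack=[0] mem=[0,0,0,0]
After op 4 (STO M2): stack=[empty] mem=[0,0,0,0]
After op 5 (push 17): stack=[17] mem=[0,0,0,0]
After op 6 (dup): stack=[17,17] mem=[0,0,0,0]
After op 7 (swap): stack=[17,17] mem=[0,0,0,0]
After op 8 (dup): stack=[17,17,17] mem=[0,0,0,0]
After op 9 (*): stack=[17,289] mem=[0,0,0,0]
After op 10 (RCL M2): stack=[17,289,0] mem=[0,0,0,0]
After op 11 (*): stack=[17,0] mem=[0,0,0,0]
After op 12 (dup): stack=[17,0,0] mem=[0,0,0,0]

[17, 0, 0]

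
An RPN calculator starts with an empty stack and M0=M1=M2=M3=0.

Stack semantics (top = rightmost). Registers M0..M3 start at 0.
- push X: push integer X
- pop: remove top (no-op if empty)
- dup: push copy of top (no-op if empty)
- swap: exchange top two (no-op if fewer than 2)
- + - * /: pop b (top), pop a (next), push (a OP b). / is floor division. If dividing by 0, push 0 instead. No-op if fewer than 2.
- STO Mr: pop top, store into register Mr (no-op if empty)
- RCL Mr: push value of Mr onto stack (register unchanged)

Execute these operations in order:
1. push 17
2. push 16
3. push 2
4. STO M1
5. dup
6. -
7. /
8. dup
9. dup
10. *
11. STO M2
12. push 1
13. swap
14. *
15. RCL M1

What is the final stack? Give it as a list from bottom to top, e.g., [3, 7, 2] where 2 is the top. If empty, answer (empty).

Answer: [0, 2]

Derivation:
After op 1 (push 17): stack=[17] mem=[0,0,0,0]
After op 2 (push 16): stack=[17,16] mem=[0,0,0,0]
After op 3 (push 2): stack=[17,16,2] mem=[0,0,0,0]
After op 4 (STO M1): stack=[17,16] mem=[0,2,0,0]
After op 5 (dup): stack=[17,16,16] mem=[0,2,0,0]
After op 6 (-): stack=[17,0] mem=[0,2,0,0]
After op 7 (/): stack=[0] mem=[0,2,0,0]
After op 8 (dup): stack=[0,0] mem=[0,2,0,0]
After op 9 (dup): stack=[0,0,0] mem=[0,2,0,0]
After op 10 (*): stack=[0,0] mem=[0,2,0,0]
After op 11 (STO M2): stack=[0] mem=[0,2,0,0]
After op 12 (push 1): stack=[0,1] mem=[0,2,0,0]
After op 13 (swap): stack=[1,0] mem=[0,2,0,0]
After op 14 (*): stack=[0] mem=[0,2,0,0]
After op 15 (RCL M1): stack=[0,2] mem=[0,2,0,0]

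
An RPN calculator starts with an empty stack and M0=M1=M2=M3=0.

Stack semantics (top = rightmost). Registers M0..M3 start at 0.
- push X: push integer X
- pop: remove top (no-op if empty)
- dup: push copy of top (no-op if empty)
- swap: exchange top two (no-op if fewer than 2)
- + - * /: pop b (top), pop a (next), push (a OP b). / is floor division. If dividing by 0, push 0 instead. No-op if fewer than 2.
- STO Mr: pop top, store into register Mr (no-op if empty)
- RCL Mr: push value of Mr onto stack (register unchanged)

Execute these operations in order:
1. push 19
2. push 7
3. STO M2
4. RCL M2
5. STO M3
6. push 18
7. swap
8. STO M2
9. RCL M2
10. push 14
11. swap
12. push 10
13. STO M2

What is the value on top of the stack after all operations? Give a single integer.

Answer: 19

Derivation:
After op 1 (push 19): stack=[19] mem=[0,0,0,0]
After op 2 (push 7): stack=[19,7] mem=[0,0,0,0]
After op 3 (STO M2): stack=[19] mem=[0,0,7,0]
After op 4 (RCL M2): stack=[19,7] mem=[0,0,7,0]
After op 5 (STO M3): stack=[19] mem=[0,0,7,7]
After op 6 (push 18): stack=[19,18] mem=[0,0,7,7]
After op 7 (swap): stack=[18,19] mem=[0,0,7,7]
After op 8 (STO M2): stack=[18] mem=[0,0,19,7]
After op 9 (RCL M2): stack=[18,19] mem=[0,0,19,7]
After op 10 (push 14): stack=[18,19,14] mem=[0,0,19,7]
After op 11 (swap): stack=[18,14,19] mem=[0,0,19,7]
After op 12 (push 10): stack=[18,14,19,10] mem=[0,0,19,7]
After op 13 (STO M2): stack=[18,14,19] mem=[0,0,10,7]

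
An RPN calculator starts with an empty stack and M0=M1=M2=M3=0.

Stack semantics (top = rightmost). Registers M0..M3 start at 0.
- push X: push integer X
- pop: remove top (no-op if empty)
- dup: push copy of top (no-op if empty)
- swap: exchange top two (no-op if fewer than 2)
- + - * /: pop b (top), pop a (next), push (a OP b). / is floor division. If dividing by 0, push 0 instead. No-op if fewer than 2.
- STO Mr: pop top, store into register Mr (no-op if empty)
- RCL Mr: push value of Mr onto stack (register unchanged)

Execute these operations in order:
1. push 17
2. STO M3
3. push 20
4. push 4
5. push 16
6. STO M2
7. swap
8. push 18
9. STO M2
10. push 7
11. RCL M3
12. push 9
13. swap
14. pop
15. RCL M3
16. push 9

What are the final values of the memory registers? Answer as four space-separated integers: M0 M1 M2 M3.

Answer: 0 0 18 17

Derivation:
After op 1 (push 17): stack=[17] mem=[0,0,0,0]
After op 2 (STO M3): stack=[empty] mem=[0,0,0,17]
After op 3 (push 20): stack=[20] mem=[0,0,0,17]
After op 4 (push 4): stack=[20,4] mem=[0,0,0,17]
After op 5 (push 16): stack=[20,4,16] mem=[0,0,0,17]
After op 6 (STO M2): stack=[20,4] mem=[0,0,16,17]
After op 7 (swap): stack=[4,20] mem=[0,0,16,17]
After op 8 (push 18): stack=[4,20,18] mem=[0,0,16,17]
After op 9 (STO M2): stack=[4,20] mem=[0,0,18,17]
After op 10 (push 7): stack=[4,20,7] mem=[0,0,18,17]
After op 11 (RCL M3): stack=[4,20,7,17] mem=[0,0,18,17]
After op 12 (push 9): stack=[4,20,7,17,9] mem=[0,0,18,17]
After op 13 (swap): stack=[4,20,7,9,17] mem=[0,0,18,17]
After op 14 (pop): stack=[4,20,7,9] mem=[0,0,18,17]
After op 15 (RCL M3): stack=[4,20,7,9,17] mem=[0,0,18,17]
After op 16 (push 9): stack=[4,20,7,9,17,9] mem=[0,0,18,17]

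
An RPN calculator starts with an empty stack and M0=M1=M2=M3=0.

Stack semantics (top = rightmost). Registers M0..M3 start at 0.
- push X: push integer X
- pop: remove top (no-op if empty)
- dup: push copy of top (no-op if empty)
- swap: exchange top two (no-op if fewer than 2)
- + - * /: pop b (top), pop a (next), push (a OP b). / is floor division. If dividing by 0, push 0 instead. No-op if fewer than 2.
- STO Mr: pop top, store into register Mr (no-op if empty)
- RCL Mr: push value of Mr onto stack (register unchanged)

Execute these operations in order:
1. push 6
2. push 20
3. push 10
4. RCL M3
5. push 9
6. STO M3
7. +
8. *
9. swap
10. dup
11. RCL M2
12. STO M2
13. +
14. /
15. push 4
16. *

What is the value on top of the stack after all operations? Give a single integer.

Answer: 64

Derivation:
After op 1 (push 6): stack=[6] mem=[0,0,0,0]
After op 2 (push 20): stack=[6,20] mem=[0,0,0,0]
After op 3 (push 10): stack=[6,20,10] mem=[0,0,0,0]
After op 4 (RCL M3): stack=[6,20,10,0] mem=[0,0,0,0]
After op 5 (push 9): stack=[6,20,10,0,9] mem=[0,0,0,0]
After op 6 (STO M3): stack=[6,20,10,0] mem=[0,0,0,9]
After op 7 (+): stack=[6,20,10] mem=[0,0,0,9]
After op 8 (*): stack=[6,200] mem=[0,0,0,9]
After op 9 (swap): stack=[200,6] mem=[0,0,0,9]
After op 10 (dup): stack=[200,6,6] mem=[0,0,0,9]
After op 11 (RCL M2): stack=[200,6,6,0] mem=[0,0,0,9]
After op 12 (STO M2): stack=[200,6,6] mem=[0,0,0,9]
After op 13 (+): stack=[200,12] mem=[0,0,0,9]
After op 14 (/): stack=[16] mem=[0,0,0,9]
After op 15 (push 4): stack=[16,4] mem=[0,0,0,9]
After op 16 (*): stack=[64] mem=[0,0,0,9]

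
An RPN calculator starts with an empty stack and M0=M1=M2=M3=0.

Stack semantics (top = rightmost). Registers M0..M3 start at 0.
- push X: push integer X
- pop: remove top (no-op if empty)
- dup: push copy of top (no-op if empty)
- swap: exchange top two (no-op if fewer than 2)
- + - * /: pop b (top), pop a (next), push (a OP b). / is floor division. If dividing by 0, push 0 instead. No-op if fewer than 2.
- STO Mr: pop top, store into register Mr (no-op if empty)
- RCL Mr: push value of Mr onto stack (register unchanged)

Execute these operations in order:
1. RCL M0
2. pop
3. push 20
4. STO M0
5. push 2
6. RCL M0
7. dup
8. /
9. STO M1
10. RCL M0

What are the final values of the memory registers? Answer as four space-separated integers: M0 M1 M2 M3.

After op 1 (RCL M0): stack=[0] mem=[0,0,0,0]
After op 2 (pop): stack=[empty] mem=[0,0,0,0]
After op 3 (push 20): stack=[20] mem=[0,0,0,0]
After op 4 (STO M0): stack=[empty] mem=[20,0,0,0]
After op 5 (push 2): stack=[2] mem=[20,0,0,0]
After op 6 (RCL M0): stack=[2,20] mem=[20,0,0,0]
After op 7 (dup): stack=[2,20,20] mem=[20,0,0,0]
After op 8 (/): stack=[2,1] mem=[20,0,0,0]
After op 9 (STO M1): stack=[2] mem=[20,1,0,0]
After op 10 (RCL M0): stack=[2,20] mem=[20,1,0,0]

Answer: 20 1 0 0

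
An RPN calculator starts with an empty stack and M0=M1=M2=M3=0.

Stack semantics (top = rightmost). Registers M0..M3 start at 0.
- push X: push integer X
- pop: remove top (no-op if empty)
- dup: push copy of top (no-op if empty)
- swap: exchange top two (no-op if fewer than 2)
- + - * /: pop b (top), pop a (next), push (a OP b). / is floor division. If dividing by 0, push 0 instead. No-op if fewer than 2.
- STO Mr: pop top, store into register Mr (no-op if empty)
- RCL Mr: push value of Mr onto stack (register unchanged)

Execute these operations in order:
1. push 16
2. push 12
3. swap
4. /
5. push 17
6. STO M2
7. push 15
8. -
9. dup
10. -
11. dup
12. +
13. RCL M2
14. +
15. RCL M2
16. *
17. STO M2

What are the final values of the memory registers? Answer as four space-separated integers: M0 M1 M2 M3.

After op 1 (push 16): stack=[16] mem=[0,0,0,0]
After op 2 (push 12): stack=[16,12] mem=[0,0,0,0]
After op 3 (swap): stack=[12,16] mem=[0,0,0,0]
After op 4 (/): stack=[0] mem=[0,0,0,0]
After op 5 (push 17): stack=[0,17] mem=[0,0,0,0]
After op 6 (STO M2): stack=[0] mem=[0,0,17,0]
After op 7 (push 15): stack=[0,15] mem=[0,0,17,0]
After op 8 (-): stack=[-15] mem=[0,0,17,0]
After op 9 (dup): stack=[-15,-15] mem=[0,0,17,0]
After op 10 (-): stack=[0] mem=[0,0,17,0]
After op 11 (dup): stack=[0,0] mem=[0,0,17,0]
After op 12 (+): stack=[0] mem=[0,0,17,0]
After op 13 (RCL M2): stack=[0,17] mem=[0,0,17,0]
After op 14 (+): stack=[17] mem=[0,0,17,0]
After op 15 (RCL M2): stack=[17,17] mem=[0,0,17,0]
After op 16 (*): stack=[289] mem=[0,0,17,0]
After op 17 (STO M2): stack=[empty] mem=[0,0,289,0]

Answer: 0 0 289 0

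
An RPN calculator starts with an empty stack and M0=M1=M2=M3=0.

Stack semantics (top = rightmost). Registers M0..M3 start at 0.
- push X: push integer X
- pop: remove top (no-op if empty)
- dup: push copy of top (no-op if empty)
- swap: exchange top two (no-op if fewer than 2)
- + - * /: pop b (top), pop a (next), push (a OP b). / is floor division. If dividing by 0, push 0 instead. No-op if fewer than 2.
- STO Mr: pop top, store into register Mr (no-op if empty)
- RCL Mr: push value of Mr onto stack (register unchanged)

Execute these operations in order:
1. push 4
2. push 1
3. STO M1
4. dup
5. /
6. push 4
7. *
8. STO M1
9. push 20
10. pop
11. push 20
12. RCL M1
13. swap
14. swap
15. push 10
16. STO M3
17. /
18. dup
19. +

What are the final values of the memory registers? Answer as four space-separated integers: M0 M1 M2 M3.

After op 1 (push 4): stack=[4] mem=[0,0,0,0]
After op 2 (push 1): stack=[4,1] mem=[0,0,0,0]
After op 3 (STO M1): stack=[4] mem=[0,1,0,0]
After op 4 (dup): stack=[4,4] mem=[0,1,0,0]
After op 5 (/): stack=[1] mem=[0,1,0,0]
After op 6 (push 4): stack=[1,4] mem=[0,1,0,0]
After op 7 (*): stack=[4] mem=[0,1,0,0]
After op 8 (STO M1): stack=[empty] mem=[0,4,0,0]
After op 9 (push 20): stack=[20] mem=[0,4,0,0]
After op 10 (pop): stack=[empty] mem=[0,4,0,0]
After op 11 (push 20): stack=[20] mem=[0,4,0,0]
After op 12 (RCL M1): stack=[20,4] mem=[0,4,0,0]
After op 13 (swap): stack=[4,20] mem=[0,4,0,0]
After op 14 (swap): stack=[20,4] mem=[0,4,0,0]
After op 15 (push 10): stack=[20,4,10] mem=[0,4,0,0]
After op 16 (STO M3): stack=[20,4] mem=[0,4,0,10]
After op 17 (/): stack=[5] mem=[0,4,0,10]
After op 18 (dup): stack=[5,5] mem=[0,4,0,10]
After op 19 (+): stack=[10] mem=[0,4,0,10]

Answer: 0 4 0 10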